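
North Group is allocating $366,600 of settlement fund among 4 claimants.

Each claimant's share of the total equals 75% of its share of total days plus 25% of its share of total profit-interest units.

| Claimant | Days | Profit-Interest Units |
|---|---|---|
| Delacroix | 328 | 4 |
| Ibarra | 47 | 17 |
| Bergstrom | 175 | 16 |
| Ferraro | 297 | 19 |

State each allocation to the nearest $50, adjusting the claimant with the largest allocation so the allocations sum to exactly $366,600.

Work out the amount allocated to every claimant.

Days total 847; profit-interest units total 56.
Combined weights (75% days + 25% profit-interest units): Delacroix 0.3083; Ibarra 0.1175; Bergstrom 0.2264; Ferraro 0.3478.
Proportional shares: Delacroix 113,020.57; Ibarra 43,079.29; Bergstrom 82,993.57; Ferraro 127,506.57.
After rounding ($50): Delacroix $113,000; Ibarra $43,100; Bergstrom $83,000; Ferraro $127,500. Sum = $366,600.
Rounded total matches; no reconciliation needed.

Delacroix: $113,000 · Ibarra: $43,100 · Bergstrom: $83,000 · Ferraro: $127,500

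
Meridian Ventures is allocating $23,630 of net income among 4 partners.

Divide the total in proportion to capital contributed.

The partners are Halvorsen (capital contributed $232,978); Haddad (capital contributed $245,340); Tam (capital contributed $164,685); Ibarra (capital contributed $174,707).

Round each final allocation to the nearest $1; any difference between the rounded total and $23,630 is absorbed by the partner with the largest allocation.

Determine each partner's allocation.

Sum of capital contributed: 817,710.
Pro-rata amounts: Halvorsen 232,978/817,710 × $23,630 = 6,732.55; Haddad 245,340/817,710 × $23,630 = 7,089.78; Tam 164,685/817,710 × $23,630 = 4,759.03; Ibarra 174,707/817,710 × $23,630 = 5,048.64.
After rounding ($1): Halvorsen $6,733; Haddad $7,090; Tam $4,759; Ibarra $5,049. Sum = $23,631.
Difference $23,630 − $23,631 = −$1 applied to largest allocation (Haddad): Haddad becomes $7,089.

Halvorsen: $6,733 | Haddad: $7,089 | Tam: $4,759 | Ibarra: $5,049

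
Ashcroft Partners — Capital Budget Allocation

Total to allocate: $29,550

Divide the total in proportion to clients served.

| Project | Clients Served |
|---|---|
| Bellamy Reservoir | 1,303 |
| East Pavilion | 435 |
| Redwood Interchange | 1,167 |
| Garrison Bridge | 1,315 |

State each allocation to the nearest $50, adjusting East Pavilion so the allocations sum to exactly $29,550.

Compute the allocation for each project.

Bellamy Reservoir: $9,100; East Pavilion: $3,100; Redwood Interchange: $8,150; Garrison Bridge: $9,200

Combined clients served = 4,220.
Unrounded shares: Bellamy Reservoir 1,303/4,220 × $29,550 = 9,124.09; East Pavilion 435/4,220 × $29,550 = 3,046.03; Redwood Interchange 1,167/4,220 × $29,550 = 8,171.77; Garrison Bridge 1,315/4,220 × $29,550 = 9,208.12.
At nearest $50: Bellamy Reservoir $9,100; East Pavilion $3,050; Redwood Interchange $8,150; Garrison Bridge $9,200. Sum = $29,500.
Difference $29,550 − $29,500 = +$50 applied to East Pavilion: East Pavilion becomes $3,100.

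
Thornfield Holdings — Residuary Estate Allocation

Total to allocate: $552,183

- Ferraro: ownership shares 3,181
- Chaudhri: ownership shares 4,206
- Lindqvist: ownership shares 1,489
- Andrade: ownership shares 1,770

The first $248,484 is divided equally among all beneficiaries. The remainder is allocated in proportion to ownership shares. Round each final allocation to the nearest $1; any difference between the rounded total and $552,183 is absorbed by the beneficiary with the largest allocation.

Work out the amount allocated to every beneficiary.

$248,484 shared equally gives $62,121 per beneficiary.
Remainder $303,699 by ownership shares (total 10,646): Ferraro 90,744.55 → $90,745; Chaudhri 119,984.78 → $119,985; Lindqvist 42,476.78 → $42,477; Andrade 50,492.88 → $50,493.
Rounding difference −$1 on remainder applied to Chaudhri.
Totals: Ferraro $62,121 + $90,745 = $152,866; Chaudhri $62,121 + $119,984 = $182,105; Lindqvist $62,121 + $42,477 = $104,598; Andrade $62,121 + $50,493 = $112,614.

Ferraro: $152,866; Chaudhri: $182,105; Lindqvist: $104,598; Andrade: $112,614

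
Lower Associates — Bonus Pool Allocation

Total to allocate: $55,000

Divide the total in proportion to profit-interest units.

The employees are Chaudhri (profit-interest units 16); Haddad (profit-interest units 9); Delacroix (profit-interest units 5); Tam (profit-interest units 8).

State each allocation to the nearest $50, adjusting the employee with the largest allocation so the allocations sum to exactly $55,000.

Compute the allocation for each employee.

Chaudhri: $23,100 | Haddad: $13,050 | Delacroix: $7,250 | Tam: $11,600

Combined profit-interest units = 38.
Proportional shares: Chaudhri 16/38 × $55,000 = 23,157.89; Haddad 9/38 × $55,000 = 13,026.32; Delacroix 5/38 × $55,000 = 7,236.84; Tam 8/38 × $55,000 = 11,578.95.
Rounded to nearest $50: Chaudhri $23,150; Haddad $13,050; Delacroix $7,250; Tam $11,600. Sum = $55,050.
Difference $55,000 − $55,050 = −$50 applied to largest allocation (Chaudhri): Chaudhri becomes $23,100.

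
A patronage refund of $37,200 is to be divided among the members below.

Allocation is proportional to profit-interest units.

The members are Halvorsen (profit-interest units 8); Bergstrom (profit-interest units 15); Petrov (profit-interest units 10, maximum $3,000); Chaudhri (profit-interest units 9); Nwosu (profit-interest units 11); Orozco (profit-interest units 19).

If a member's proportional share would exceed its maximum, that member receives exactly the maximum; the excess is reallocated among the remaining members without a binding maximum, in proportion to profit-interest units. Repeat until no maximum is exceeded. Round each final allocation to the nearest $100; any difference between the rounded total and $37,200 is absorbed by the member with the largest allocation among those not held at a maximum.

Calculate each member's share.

Halvorsen: $4,400 | Bergstrom: $8,300 | Petrov: $3,000 | Chaudhri: $5,000 | Nwosu: $6,100 | Orozco: $10,400

Sum of profit-interest units: 72.
Unconstrained shares: Halvorsen 4,133.33; Bergstrom 7,750.00; Petrov 5,166.67; Chaudhri 4,650.00; Nwosu 5,683.33; Orozco 9,816.67.
Capped: Petrov ($3,000); remaining pool $34,200 reallocated over remaining profit-interest units 62.
Remaining shares: Halvorsen 4,412.90 → $4,400; Bergstrom 8,274.19 → $8,300; Chaudhri 4,964.52 → $5,000; Nwosu 6,067.74 → $6,100; Orozco 10,480.65 → $10,500.
Rounding difference −$100 applied to Orozco → $10,400.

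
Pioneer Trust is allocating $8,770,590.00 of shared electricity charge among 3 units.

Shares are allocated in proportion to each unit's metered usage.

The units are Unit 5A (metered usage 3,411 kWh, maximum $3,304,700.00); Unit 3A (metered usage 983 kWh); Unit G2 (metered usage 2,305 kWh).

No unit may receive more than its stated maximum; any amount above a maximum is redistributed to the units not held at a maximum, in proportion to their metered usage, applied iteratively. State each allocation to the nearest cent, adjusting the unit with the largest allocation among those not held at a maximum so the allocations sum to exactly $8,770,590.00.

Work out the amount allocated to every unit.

Sum of metered usage: 6,699.
Proportional shares (ignoring caps): Unit 5A 4,465,813.1796; Unit 3A 1,286,981.6346; Unit G2 3,017,795.1858.
Held at cap: Unit 5A ($3,304,700.00); remaining pool $5,465,890.00 reallocated over remaining metered usage 3,288.
Redistributed shares: Unit 3A 1,634,114.9240 → $1,634,114.92; Unit G2 3,831,775.0760 → $3,831,775.08.

Unit 5A: $3,304,700.00 | Unit 3A: $1,634,114.92 | Unit G2: $3,831,775.08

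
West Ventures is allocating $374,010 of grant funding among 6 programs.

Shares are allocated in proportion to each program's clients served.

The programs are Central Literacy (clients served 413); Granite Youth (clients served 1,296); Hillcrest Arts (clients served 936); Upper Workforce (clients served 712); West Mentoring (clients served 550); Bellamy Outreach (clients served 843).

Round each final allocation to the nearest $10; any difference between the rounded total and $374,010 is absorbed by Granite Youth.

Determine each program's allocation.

Central Literacy: $32,520; Granite Youth: $102,040; Hillcrest Arts: $73,700; Upper Workforce: $56,060; West Mentoring: $43,310; Bellamy Outreach: $66,380

Combined clients served = 4,750.
Raw shares: Central Literacy 413/4,750 × $374,010 = 32,519.19; Granite Youth 1,296/4,750 × $374,010 = 102,045.68; Hillcrest Arts 936/4,750 × $374,010 = 73,699.65; Upper Workforce 712/4,750 × $374,010 = 56,062.13; West Mentoring 550/4,750 × $374,010 = 43,306.42; Bellamy Outreach 843/4,750 × $374,010 = 66,376.93.
At nearest $10: Central Literacy $32,520; Granite Youth $102,050; Hillcrest Arts $73,700; Upper Workforce $56,060; West Mentoring $43,310; Bellamy Outreach $66,380. Sum = $374,020.
Difference $374,010 − $374,020 = −$10 applied to Granite Youth: Granite Youth becomes $102,040.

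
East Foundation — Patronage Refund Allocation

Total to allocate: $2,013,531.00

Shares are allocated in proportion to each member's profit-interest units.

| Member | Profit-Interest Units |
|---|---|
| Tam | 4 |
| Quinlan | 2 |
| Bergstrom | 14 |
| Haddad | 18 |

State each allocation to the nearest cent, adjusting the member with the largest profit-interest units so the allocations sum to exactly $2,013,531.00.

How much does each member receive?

Tam: $211,950.63 | Quinlan: $105,975.32 | Bergstrom: $741,827.21 | Haddad: $953,777.84

Combined profit-interest units = 4 + 2 + 14 + 18 = 38.
Unrounded shares: Tam 211,950.6316; Quinlan 105,975.3158; Bergstrom 741,827.2105; Haddad 953,777.8421.
After rounding (cent): Tam $211,950.63; Quinlan $105,975.32; Bergstrom $741,827.21; Haddad $953,777.84. Sum = $2,013,531.00.
Sum already equals the total — no adjustment.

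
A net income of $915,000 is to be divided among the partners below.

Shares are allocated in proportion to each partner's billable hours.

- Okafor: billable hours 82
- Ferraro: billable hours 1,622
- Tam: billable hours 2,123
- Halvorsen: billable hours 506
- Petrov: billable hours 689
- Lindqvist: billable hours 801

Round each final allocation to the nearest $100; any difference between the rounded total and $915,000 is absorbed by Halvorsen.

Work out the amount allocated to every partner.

Combined billable hours = 5,823.
Unrounded shares: Okafor 82/5,823 × $915,000 = 12,885.11; Ferraro 1,622/5,823 × $915,000 = 254,873.78; Tam 2,123/5,823 × $915,000 = 333,598.66; Halvorsen 506/5,823 × $915,000 = 79,510.56; Petrov 689/5,823 × $915,000 = 108,266.36; Lindqvist 801/5,823 × $915,000 = 125,865.53.
After rounding ($100): Okafor $12,900; Ferraro $254,900; Tam $333,600; Halvorsen $79,500; Petrov $108,300; Lindqvist $125,900. Sum = $915,100.
Difference $915,000 − $915,100 = −$100 applied to Halvorsen: Halvorsen becomes $79,400.

Okafor: $12,900; Ferraro: $254,900; Tam: $333,600; Halvorsen: $79,400; Petrov: $108,300; Lindqvist: $125,900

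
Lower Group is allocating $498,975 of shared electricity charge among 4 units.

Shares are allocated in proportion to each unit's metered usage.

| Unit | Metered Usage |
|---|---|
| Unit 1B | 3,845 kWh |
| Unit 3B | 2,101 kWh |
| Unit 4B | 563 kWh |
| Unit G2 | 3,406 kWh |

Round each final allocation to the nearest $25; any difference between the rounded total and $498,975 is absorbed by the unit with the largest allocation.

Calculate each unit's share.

Total metered usage = 9,915.
Raw shares: Unit 1B 3,845/9,915 × $498,975 = 193,500.64; Unit 3B 2,101/9,915 × $498,975 = 105,733.38; Unit 4B 563/9,915 × $498,975 = 28,333.12; Unit G2 3,406/9,915 × $498,975 = 171,407.85.
At nearest $25: Unit 1B $193,500; Unit 3B $105,725; Unit 4B $28,325; Unit G2 $171,400. Sum = $498,950.
Difference $498,975 − $498,950 = +$25 applied to largest allocation (Unit 1B): Unit 1B becomes $193,525.

Unit 1B: $193,525 | Unit 3B: $105,725 | Unit 4B: $28,325 | Unit G2: $171,400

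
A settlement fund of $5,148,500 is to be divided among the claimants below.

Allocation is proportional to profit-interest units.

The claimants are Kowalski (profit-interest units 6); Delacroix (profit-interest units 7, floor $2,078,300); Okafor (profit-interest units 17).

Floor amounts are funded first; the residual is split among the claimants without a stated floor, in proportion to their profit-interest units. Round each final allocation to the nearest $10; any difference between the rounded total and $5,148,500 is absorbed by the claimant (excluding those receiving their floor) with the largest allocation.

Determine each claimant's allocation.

Guaranteed amounts: Delacroix $2,078,300. Remaining pool $3,070,200.
Remaining pool split over remaining profit-interest units 23: Kowalski 800,921.74 → $800,920; Okafor 2,269,278.26 → $2,269,280.

Kowalski: $800,920 | Delacroix: $2,078,300 | Okafor: $2,269,280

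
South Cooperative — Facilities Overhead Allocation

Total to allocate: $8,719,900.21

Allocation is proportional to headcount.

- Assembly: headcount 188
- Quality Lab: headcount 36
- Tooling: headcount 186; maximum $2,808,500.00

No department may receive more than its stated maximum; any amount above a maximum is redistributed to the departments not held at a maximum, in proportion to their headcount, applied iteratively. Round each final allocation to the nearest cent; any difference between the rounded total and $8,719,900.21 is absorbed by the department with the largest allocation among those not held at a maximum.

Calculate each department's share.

Assembly: $4,961,353.75 | Quality Lab: $950,046.46 | Tooling: $2,808,500.00

Total headcount = 410.
Unconstrained shares: Assembly 3,998,393.2670; Quality Lab 765,649.7745; Tooling 3,955,857.1684.
Capped: Tooling ($2,808,500.00); balance $5,911,400.21 reallocated over remaining headcount 224.
Redistributed shares: Assembly 4,961,353.7477 → $4,961,353.75; Quality Lab 950,046.4623 → $950,046.46.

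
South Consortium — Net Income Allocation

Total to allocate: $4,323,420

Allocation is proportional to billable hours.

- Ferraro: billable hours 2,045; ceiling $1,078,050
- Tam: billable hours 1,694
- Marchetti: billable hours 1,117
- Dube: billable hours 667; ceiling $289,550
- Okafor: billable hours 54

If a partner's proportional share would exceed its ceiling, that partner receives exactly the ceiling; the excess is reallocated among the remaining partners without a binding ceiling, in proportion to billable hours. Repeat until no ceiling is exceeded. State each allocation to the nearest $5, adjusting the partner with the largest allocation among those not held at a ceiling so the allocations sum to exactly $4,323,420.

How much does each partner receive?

Billable hours total: 5,577.
Proportional shares (ignoring caps): Ferraro 1,585,331.52; Tam 1,313,228.17; Marchetti 865,924.36; Dube 517,073.90; Okafor 41,862.05.
Held at cap: Ferraro ($1,078,050), Dube ($289,550); remaining pool $2,955,820 reallocated over remaining billable hours 2,865.
Redistributed shares: Tam 1,747,699.50 → $1,747,700; Marchetti 1,152,408.71 → $1,152,410; Okafor 55,711.79 → $55,710.

Ferraro: $1,078,050; Tam: $1,747,700; Marchetti: $1,152,410; Dube: $289,550; Okafor: $55,710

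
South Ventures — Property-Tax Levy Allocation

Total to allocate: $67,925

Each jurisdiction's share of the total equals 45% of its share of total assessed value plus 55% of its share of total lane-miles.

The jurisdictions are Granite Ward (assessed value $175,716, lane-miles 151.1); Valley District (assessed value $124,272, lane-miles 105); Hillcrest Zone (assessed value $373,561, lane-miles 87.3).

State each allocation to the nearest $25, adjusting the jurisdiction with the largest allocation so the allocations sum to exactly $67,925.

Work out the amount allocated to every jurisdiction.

Totals — assessed value 673,549, lane-miles 343.4.
Composite weights (45% assessed value + 55% lane-miles): Granite Ward 0.3594; Valley District 0.2512; Hillcrest Zone 0.3894.
Unrounded shares: Granite Ward 24,412.43; Valley District 17,062.60; Hillcrest Zone 26,449.96.
Rounded to nearest $25: Granite Ward $24,400; Valley District $17,075; Hillcrest Zone $26,450. Sum = $67,925.
Rounded total matches; no reconciliation needed.

Granite Ward: $24,400 | Valley District: $17,075 | Hillcrest Zone: $26,450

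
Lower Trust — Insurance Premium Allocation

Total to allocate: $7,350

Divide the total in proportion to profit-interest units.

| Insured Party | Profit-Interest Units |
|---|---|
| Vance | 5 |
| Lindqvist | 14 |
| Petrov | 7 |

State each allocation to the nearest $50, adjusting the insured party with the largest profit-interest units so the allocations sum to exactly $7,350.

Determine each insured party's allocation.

Vance: $1,400 · Lindqvist: $3,950 · Petrov: $2,000

Combined profit-interest units = 5 + 14 + 7 = 26.
Unrounded shares: Vance 1,413.46; Lindqvist 3,957.69; Petrov 1,978.85.
Rounded to nearest $50: Vance $1,400; Lindqvist $3,950; Petrov $2,000. Sum = $7,350.
Rounded total matches; no reconciliation needed.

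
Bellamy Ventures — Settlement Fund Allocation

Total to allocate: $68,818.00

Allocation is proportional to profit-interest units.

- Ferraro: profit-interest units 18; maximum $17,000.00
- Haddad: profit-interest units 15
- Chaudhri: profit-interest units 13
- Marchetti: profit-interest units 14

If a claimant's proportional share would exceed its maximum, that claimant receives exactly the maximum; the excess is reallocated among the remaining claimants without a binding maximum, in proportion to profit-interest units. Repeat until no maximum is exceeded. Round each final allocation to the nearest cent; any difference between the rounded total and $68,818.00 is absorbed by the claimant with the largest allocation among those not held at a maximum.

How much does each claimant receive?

Ferraro: $17,000.00; Haddad: $18,506.43; Chaudhri: $16,038.90; Marchetti: $17,272.67

Combined profit-interest units = 60.
Pro-rata shares before constraints: Ferraro 20,645.4000; Haddad 17,204.5000; Chaudhri 14,910.5667; Marchetti 16,057.5333.
Held at cap: Ferraro ($17,000.00); remaining pool $51,818.00 reallocated over remaining profit-interest units 42.
Redistributed shares: Haddad 18,506.4286 → $18,506.43; Chaudhri 16,038.9048 → $16,038.90; Marchetti 17,272.6667 → $17,272.67.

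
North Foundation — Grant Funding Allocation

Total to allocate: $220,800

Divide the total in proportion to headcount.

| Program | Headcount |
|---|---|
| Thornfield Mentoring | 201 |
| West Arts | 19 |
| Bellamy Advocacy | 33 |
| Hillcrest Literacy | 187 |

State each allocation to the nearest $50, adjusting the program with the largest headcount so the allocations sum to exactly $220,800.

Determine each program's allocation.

Thornfield Mentoring: $100,850 | West Arts: $9,550 | Bellamy Advocacy: $16,550 | Hillcrest Literacy: $93,850

Headcount total: 201 + 19 + 33 + 187 = 440.
Raw shares: Thornfield Mentoring 100,865.45; West Arts 9,534.55; Bellamy Advocacy 16,560.00; Hillcrest Literacy 93,840.00.
After rounding ($50): Thornfield Mentoring $100,850; West Arts $9,550; Bellamy Advocacy $16,550; Hillcrest Literacy $93,850. Sum = $220,800.
Rounded total matches; no reconciliation needed.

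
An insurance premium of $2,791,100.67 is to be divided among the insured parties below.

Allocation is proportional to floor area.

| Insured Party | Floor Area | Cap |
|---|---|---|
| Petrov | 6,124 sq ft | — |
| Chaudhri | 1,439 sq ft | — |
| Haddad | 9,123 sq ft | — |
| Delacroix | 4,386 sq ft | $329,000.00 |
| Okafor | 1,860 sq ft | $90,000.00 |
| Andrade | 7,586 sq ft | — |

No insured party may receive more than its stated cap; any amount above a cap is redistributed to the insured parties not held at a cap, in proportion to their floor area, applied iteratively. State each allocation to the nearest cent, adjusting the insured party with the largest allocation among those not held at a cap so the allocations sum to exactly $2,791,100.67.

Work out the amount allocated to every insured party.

Sum of floor area: 30,518.
Proportional shares (ignoring caps): Petrov 560,085.8675; Chaudhri 131,607.3748; Haddad 834,366.9773; Delacroix 401,132.6934; Okafor 170,110.9917; Andrade 693,796.7653.
Cap binds for Delacroix ($329,000.00), Okafor ($90,000.00); residual $2,372,100.67 reallocated over remaining floor area 24,272.
Shares after redistribution: Petrov 598,498.0431 → $598,498.04; Chaudhri 140,633.3579 → $140,633.36; Haddad 891,590.0796 → $891,590.08; Andrade 741,379.1893 → $741,379.19.

Petrov: $598,498.04 | Chaudhri: $140,633.36 | Haddad: $891,590.08 | Delacroix: $329,000.00 | Okafor: $90,000.00 | Andrade: $741,379.19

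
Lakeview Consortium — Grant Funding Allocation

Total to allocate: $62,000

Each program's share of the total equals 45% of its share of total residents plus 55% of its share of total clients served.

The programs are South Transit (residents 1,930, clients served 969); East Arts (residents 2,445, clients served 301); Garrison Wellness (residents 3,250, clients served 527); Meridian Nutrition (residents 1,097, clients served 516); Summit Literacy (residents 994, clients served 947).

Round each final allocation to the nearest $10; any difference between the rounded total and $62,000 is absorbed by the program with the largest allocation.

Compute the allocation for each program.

Totals — residents 9,716, clients served 3,260.
Composite weights (45% residents + 55% clients served): South Transit 0.2529; East Arts 0.1640; Garrison Wellness 0.2394; Meridian Nutrition 0.1379; Summit Literacy 0.2058.
Pro-rata amounts: South Transit 15,677.95; East Arts 10,169.44; Garrison Wellness 14,845.03; Meridian Nutrition 8,547.52; Summit Literacy 12,760.06.
After rounding ($10): South Transit $15,680; East Arts $10,170; Garrison Wellness $14,850; Meridian Nutrition $8,550; Summit Literacy $12,760. Sum = $62,010.
Difference $62,000 − $62,010 = −$10 applied to largest allocation (South Transit): South Transit becomes $15,670.

South Transit: $15,670 | East Arts: $10,170 | Garrison Wellness: $14,850 | Meridian Nutrition: $8,550 | Summit Literacy: $12,760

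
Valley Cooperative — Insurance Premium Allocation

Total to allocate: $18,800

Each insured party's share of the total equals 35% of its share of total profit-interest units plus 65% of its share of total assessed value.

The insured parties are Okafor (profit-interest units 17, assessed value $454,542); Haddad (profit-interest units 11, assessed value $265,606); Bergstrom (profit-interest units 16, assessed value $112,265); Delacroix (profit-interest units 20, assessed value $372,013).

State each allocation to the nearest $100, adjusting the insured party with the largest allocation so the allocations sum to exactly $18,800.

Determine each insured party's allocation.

Profit-interest units total 64; assessed value total 1,204,426.
Combined weights (35% profit-interest units + 65% assessed value): Okafor 0.3383; Haddad 0.2035; Bergstrom 0.1481; Delacroix 0.3101.
Pro-rata amounts: Okafor 6,359.56; Haddad 3,825.75; Bergstrom 2,784.03; Delacroix 5,830.66.
At nearest $100: Okafor $6,400; Haddad $3,800; Bergstrom $2,800; Delacroix $5,800. Sum = $18,800.
Rounded total matches; no reconciliation needed.

Okafor: $6,400 · Haddad: $3,800 · Bergstrom: $2,800 · Delacroix: $5,800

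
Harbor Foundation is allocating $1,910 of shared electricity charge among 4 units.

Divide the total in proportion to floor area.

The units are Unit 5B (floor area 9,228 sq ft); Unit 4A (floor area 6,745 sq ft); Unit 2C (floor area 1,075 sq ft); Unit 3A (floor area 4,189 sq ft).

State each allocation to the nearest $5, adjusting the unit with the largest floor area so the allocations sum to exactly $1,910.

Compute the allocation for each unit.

Unit 5B: $835 | Unit 4A: $605 | Unit 2C: $95 | Unit 3A: $375

Sum of floor area: 21,237.
Raw shares: Unit 5B 9,228/21,237 × $1,910 = 829.94; Unit 4A 6,745/21,237 × $1,910 = 606.63; Unit 2C 1,075/21,237 × $1,910 = 96.68; Unit 3A 4,189/21,237 × $1,910 = 376.75.
Rounded to nearest $5: Unit 5B $830; Unit 4A $605; Unit 2C $95; Unit 3A $375. Sum = $1,905.
Difference $1,910 − $1,905 = +$5 applied to largest floor area (Unit 5B): Unit 5B becomes $835.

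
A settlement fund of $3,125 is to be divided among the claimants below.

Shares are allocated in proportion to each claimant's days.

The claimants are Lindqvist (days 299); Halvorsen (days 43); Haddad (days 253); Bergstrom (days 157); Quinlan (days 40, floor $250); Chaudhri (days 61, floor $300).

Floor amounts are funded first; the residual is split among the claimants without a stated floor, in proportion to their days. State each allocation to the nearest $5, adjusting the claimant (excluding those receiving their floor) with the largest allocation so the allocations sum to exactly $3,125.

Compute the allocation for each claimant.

Lindqvist: $1,025 · Halvorsen: $145 · Haddad: $865 · Bergstrom: $540 · Quinlan: $250 · Chaudhri: $300

Fund the minimums — Quinlan $250; Chaudhri $300. Balance $2,575.
Balance split over remaining days 752: Lindqvist 1,023.84 → $1,025; Halvorsen 147.24 → $145; Haddad 866.32 → $865; Bergstrom 537.60 → $540.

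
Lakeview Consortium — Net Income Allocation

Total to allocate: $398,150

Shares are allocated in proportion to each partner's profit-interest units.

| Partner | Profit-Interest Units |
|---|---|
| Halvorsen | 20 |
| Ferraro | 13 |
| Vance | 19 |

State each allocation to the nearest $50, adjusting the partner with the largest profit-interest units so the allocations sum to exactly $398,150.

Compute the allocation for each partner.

Halvorsen: $153,100 | Ferraro: $99,550 | Vance: $145,500

Total profit-interest units = 52.
Unrounded shares: Halvorsen 20/52 × $398,150 = 153,134.62; Ferraro 13/52 × $398,150 = 99,537.50; Vance 19/52 × $398,150 = 145,477.88.
After rounding ($50): Halvorsen $153,150; Ferraro $99,550; Vance $145,500. Sum = $398,200.
Difference $398,150 − $398,200 = −$50 applied to largest profit-interest units (Halvorsen): Halvorsen becomes $153,100.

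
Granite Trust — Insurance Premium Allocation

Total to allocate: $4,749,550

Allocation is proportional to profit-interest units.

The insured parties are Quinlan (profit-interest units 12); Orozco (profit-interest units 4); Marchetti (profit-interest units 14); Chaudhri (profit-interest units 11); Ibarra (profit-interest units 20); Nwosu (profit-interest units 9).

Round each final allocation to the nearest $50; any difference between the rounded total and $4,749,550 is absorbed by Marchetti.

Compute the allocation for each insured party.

Sum of profit-interest units: 70.
Raw shares: Quinlan 12/70 × $4,749,550 = 814,208.57; Orozco 4/70 × $4,749,550 = 271,402.86; Marchetti 14/70 × $4,749,550 = 949,910.00; Chaudhri 11/70 × $4,749,550 = 746,357.86; Ibarra 20/70 × $4,749,550 = 1,357,014.29; Nwosu 9/70 × $4,749,550 = 610,656.43.
After rounding ($50): Quinlan $814,200; Orozco $271,400; Marchetti $949,900; Chaudhri $746,350; Ibarra $1,357,000; Nwosu $610,650. Sum = $4,749,500.
Difference $4,749,550 − $4,749,500 = +$50 applied to Marchetti: Marchetti becomes $949,950.

Quinlan: $814,200 · Orozco: $271,400 · Marchetti: $949,950 · Chaudhri: $746,350 · Ibarra: $1,357,000 · Nwosu: $610,650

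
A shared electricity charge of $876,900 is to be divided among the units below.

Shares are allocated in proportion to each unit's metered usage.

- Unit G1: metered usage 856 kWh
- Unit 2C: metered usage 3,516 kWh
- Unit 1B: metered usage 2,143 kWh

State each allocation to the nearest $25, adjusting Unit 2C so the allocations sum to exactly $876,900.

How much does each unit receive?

Unit G1: $115,225 · Unit 2C: $473,225 · Unit 1B: $288,450

Total metered usage = 6,515.
Unrounded shares: Unit G1 856/6,515 × $876,900 = 115,215.10; Unit 2C 3,516/6,515 × $876,900 = 473,243.35; Unit 1B 2,143/6,515 × $876,900 = 288,441.55.
At nearest $25: Unit G1 $115,225; Unit 2C $473,250; Unit 1B $288,450. Sum = $876,925.
Difference $876,900 − $876,925 = −$25 applied to Unit 2C: Unit 2C becomes $473,225.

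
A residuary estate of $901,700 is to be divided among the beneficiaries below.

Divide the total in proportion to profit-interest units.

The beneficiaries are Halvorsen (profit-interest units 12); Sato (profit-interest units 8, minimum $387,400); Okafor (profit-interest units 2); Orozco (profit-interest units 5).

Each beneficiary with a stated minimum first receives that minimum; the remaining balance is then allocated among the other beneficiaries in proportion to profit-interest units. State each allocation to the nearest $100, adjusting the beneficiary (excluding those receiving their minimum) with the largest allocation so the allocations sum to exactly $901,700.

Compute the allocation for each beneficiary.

Guaranteed amounts: Sato $387,400. Residual $514,300.
Residual split over remaining profit-interest units 19: Halvorsen 324,821.05 → $324,800; Okafor 54,136.84 → $54,100; Orozco 135,342.11 → $135,300.
Rounding difference +$100 applied to Halvorsen → $324,900.

Halvorsen: $324,900 · Sato: $387,400 · Okafor: $54,100 · Orozco: $135,300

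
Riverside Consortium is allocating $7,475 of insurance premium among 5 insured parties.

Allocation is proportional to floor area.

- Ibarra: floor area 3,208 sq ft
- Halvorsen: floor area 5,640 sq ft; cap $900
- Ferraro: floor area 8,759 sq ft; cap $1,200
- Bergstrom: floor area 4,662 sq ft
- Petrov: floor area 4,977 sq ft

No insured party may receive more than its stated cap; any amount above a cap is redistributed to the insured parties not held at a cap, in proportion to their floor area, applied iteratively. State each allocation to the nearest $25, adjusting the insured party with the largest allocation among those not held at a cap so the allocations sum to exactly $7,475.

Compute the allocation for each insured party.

Ibarra: $1,350 · Halvorsen: $900 · Ferraro: $1,200 · Bergstrom: $1,950 · Petrov: $2,075

Combined floor area = 27,246.
Unconstrained shares: Ibarra 880.12; Halvorsen 1,547.35; Ferraro 2,403.05; Bergstrom 1,279.03; Petrov 1,365.45.
Held at cap: Halvorsen ($900), Ferraro ($1,200); remaining pool $5,375 reallocated over remaining floor area 12,847.
Remaining shares: Ibarra 1,342.18 → $1,350; Bergstrom 1,950.51 → $1,950; Petrov 2,082.31 → $2,075.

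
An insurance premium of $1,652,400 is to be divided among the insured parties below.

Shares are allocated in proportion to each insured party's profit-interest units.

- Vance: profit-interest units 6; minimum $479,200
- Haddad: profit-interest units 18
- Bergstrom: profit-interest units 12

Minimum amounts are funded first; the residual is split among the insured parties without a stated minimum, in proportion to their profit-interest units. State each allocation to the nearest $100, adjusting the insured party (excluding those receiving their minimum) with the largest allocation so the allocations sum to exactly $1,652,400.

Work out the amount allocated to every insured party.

Guaranteed amounts: Vance $479,200. Balance $1,173,200.
Balance split over remaining profit-interest units 30: Haddad 703,920.00 → $703,900; Bergstrom 469,280.00 → $469,300.

Vance: $479,200 | Haddad: $703,900 | Bergstrom: $469,300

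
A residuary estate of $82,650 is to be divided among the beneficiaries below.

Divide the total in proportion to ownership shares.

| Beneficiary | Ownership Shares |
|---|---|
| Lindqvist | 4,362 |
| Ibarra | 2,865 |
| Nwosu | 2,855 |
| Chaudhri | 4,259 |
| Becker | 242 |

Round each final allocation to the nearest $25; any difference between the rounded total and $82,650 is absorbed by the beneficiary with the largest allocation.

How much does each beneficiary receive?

Ownership shares total: 14,583.
Pro-rata amounts: Lindqvist 4,362/14,583 × $82,650 = 24,721.89; Ibarra 2,865/14,583 × $82,650 = 16,237.55; Nwosu 2,855/14,583 × $82,650 = 16,180.88; Chaudhri 4,259/14,583 × $82,650 = 24,138.13; Becker 242/14,583 × $82,650 = 1,371.55.
After rounding ($25): Lindqvist $24,725; Ibarra $16,250; Nwosu $16,175; Chaudhri $24,150; Becker $1,375. Sum = $82,675.
Difference $82,650 − $82,675 = −$25 applied to largest allocation (Lindqvist): Lindqvist becomes $24,700.

Lindqvist: $24,700 | Ibarra: $16,250 | Nwosu: $16,175 | Chaudhri: $24,150 | Becker: $1,375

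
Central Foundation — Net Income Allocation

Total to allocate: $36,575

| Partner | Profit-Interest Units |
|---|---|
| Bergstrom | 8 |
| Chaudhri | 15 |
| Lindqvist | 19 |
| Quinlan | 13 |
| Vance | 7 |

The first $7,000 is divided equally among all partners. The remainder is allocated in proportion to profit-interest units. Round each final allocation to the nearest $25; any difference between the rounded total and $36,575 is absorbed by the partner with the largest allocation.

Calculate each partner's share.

Bergstrom: $5,225 · Chaudhri: $8,550 · Lindqvist: $10,450 · Quinlan: $7,600 · Vance: $4,750

Equal tier: $7,000 ÷ 5 = $1,400 apiece.
Remainder $29,575 by profit-interest units (total 62): Bergstrom 3,816.13 → $3,825; Chaudhri 7,155.24 → $7,150; Lindqvist 9,063.31 → $9,075; Quinlan 6,201.21 → $6,200; Vance 3,339.11 → $3,350.
Rounding difference −$25 on remainder applied to Lindqvist.
Totals: Bergstrom $1,400 + $3,825 = $5,225; Chaudhri $1,400 + $7,150 = $8,550; Lindqvist $1,400 + $9,050 = $10,450; Quinlan $1,400 + $6,200 = $7,600; Vance $1,400 + $3,350 = $4,750.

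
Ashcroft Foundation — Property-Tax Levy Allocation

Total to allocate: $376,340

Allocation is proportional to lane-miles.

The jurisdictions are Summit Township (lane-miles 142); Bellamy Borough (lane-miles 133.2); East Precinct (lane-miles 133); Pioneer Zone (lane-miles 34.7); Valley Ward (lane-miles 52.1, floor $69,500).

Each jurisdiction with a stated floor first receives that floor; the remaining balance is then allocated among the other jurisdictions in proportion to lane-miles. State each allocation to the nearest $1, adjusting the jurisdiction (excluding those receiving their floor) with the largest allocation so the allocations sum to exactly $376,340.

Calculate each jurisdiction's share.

Fund the minimums — Valley Ward $69,500. Residual $306,840.
Residual split over remaining lane-miles 442.9: Summit Township 98,377.24 → $98,377; Bellamy Borough 92,280.62 → $92,281; East Precinct 92,142.06 → $92,142; Pioneer Zone 24,040.07 → $24,040.

Summit Township: $98,377; Bellamy Borough: $92,281; East Precinct: $92,142; Pioneer Zone: $24,040; Valley Ward: $69,500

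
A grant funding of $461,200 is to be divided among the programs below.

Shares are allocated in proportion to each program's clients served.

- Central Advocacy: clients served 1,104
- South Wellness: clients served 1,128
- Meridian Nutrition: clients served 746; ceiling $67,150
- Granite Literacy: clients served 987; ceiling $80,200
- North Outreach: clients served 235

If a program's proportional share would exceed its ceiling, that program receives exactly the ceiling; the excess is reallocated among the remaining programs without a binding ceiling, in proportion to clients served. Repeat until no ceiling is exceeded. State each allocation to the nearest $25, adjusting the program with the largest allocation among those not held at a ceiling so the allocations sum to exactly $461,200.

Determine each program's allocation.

Clients served total: 4,200.
Pro-rata shares before constraints: Central Advocacy 121,229.71; South Wellness 123,865.14; Meridian Nutrition 81,917.90; Granite Literacy 108,382.00; North Outreach 25,805.24.
Cap binds for Meridian Nutrition ($67,150), Granite Literacy ($80,200); balance $313,850 reallocated over remaining clients served 2,467.
Shares after redistribution: Central Advocacy 140,450.10 → $140,450; South Wellness 143,503.36 → $143,500; North Outreach 29,896.53 → $29,900.

Central Advocacy: $140,450 | South Wellness: $143,500 | Meridian Nutrition: $67,150 | Granite Literacy: $80,200 | North Outreach: $29,900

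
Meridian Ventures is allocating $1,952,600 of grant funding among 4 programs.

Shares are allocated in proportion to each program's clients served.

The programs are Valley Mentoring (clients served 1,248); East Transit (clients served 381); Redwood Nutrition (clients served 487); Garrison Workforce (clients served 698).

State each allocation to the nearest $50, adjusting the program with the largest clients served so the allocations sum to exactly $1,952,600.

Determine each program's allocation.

Valley Mentoring: $866,000; East Transit: $264,350; Redwood Nutrition: $337,900; Garrison Workforce: $484,350

Clients served total: 2,814.
Pro-rata amounts: Valley Mentoring 1,248/2,814 × $1,952,600 = 865,971.86; East Transit 381/2,814 × $1,952,600 = 264,371.22; Redwood Nutrition 487/2,814 × $1,952,600 = 337,923.31; Garrison Workforce 698/2,814 × $1,952,600 = 484,333.62.
At nearest $50: Valley Mentoring $865,950; East Transit $264,350; Redwood Nutrition $337,900; Garrison Workforce $484,350. Sum = $1,952,550.
Difference $1,952,600 − $1,952,550 = +$50 applied to largest clients served (Valley Mentoring): Valley Mentoring becomes $866,000.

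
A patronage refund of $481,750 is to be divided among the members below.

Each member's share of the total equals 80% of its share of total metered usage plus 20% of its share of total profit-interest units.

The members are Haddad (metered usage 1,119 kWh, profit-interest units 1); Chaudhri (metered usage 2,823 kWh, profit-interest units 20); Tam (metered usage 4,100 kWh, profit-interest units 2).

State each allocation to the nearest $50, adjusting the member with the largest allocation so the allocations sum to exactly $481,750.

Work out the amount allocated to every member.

Haddad: $57,800; Chaudhri: $219,100; Tam: $204,850

Metered usage total 8,042; profit-interest units total 23.
Blended shares (80% metered usage + 20% profit-interest units): Haddad 0.1200; Chaudhri 0.4547; Tam 0.4253.
Proportional shares: Haddad 57,815.42; Chaudhri 219,070.37; Tam 204,864.21.
After rounding ($50): Haddad $57,800; Chaudhri $219,050; Tam $204,850. Sum = $481,700.
Difference $481,750 − $481,700 = +$50 applied to largest allocation (Chaudhri): Chaudhri becomes $219,100.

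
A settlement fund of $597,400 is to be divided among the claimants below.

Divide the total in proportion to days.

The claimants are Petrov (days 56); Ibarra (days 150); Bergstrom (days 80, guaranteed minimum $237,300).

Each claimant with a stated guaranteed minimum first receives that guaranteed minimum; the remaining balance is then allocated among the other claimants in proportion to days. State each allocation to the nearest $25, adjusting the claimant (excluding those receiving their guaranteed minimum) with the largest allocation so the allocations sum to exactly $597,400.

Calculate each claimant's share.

Guaranteed amounts: Bergstrom $237,300. Residual $360,100.
Residual split over remaining days 206: Petrov 97,891.26 → $97,900; Ibarra 262,208.74 → $262,200.

Petrov: $97,900; Ibarra: $262,200; Bergstrom: $237,300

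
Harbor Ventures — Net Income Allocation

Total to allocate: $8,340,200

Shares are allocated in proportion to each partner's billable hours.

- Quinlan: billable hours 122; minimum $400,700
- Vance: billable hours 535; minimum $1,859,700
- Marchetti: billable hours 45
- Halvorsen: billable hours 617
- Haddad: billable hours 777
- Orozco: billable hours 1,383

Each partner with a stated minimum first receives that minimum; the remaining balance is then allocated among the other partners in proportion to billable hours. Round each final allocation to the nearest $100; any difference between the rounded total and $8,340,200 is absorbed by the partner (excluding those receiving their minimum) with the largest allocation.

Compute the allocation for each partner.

Guaranteed amounts: Quinlan $400,700; Vance $1,859,700. Remaining pool $6,079,800.
Remaining pool split over remaining billable hours 2,822: Marchetti 96,949.33 → $96,900; Halvorsen 1,329,282.99 → $1,329,300; Haddad 1,673,991.71 → $1,674,000; Orozco 2,979,575.97 → $2,979,600.

Quinlan: $400,700; Vance: $1,859,700; Marchetti: $96,900; Halvorsen: $1,329,300; Haddad: $1,674,000; Orozco: $2,979,600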